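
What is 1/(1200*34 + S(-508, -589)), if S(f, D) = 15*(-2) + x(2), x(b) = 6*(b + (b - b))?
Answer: 1/40782 ≈ 2.4521e-5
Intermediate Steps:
x(b) = 6*b (x(b) = 6*(b + 0) = 6*b)
S(f, D) = -18 (S(f, D) = 15*(-2) + 6*2 = -30 + 12 = -18)
1/(1200*34 + S(-508, -589)) = 1/(1200*34 - 18) = 1/(40800 - 18) = 1/40782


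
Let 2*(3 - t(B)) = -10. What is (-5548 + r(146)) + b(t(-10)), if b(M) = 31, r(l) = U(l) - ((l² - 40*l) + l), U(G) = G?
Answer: -20993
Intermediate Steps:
t(B) = 8 (t(B) = 3 - ½*(-10) = 3 + 5 = 8)
r(l) = -l² + 40*l (r(l) = l - ((l² - 40*l) + l) = l - (l² - 39*l) = l + (-l² + 39*l) = -l² + 40*l)
(-5548 + r(146)) + b(t(-10)) = (-5548 + 146*(40 - 1*146)) + 31 = (-5548 + 146*(40 - 146)) + 31 = (-5548 + 146*(-106)) + 31 = (-5548 - 15476) + 31 = -21024 + 31 = -20993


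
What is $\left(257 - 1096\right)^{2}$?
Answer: $703921$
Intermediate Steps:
$\left(257 - 1096\right)^{2} = \left(-839\right)^{2} = 703921$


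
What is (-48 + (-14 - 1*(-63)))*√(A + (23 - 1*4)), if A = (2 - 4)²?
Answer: √23 ≈ 4.7958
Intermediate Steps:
A = 4 (A = (-2)² = 4)
(-48 + (-14 - 1*(-63)))*√(A + (23 - 1*4)) = (-48 + (-14 - 1*(-63)))*√(4 + (23 - 1*4)) = (-48 + (-14 + 63))*√(4 + (23 - 4)) = (-48 + 49)*√(4 + 19) = 1*√23 = √23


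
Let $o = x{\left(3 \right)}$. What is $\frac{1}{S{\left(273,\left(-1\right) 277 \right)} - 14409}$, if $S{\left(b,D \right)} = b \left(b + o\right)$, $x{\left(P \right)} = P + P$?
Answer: $\frac{1}{61758} \approx 1.6192 \cdot 10^{-5}$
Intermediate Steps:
$x{\left(P \right)} = 2 P$
$o = 6$ ($o = 2 \cdot 3 = 6$)
$S{\left(b,D \right)} = b \left(6 + b\right)$ ($S{\left(b,D \right)} = b \left(b + 6\right) = b \left(6 + b\right)$)
$\frac{1}{S{\left(273,\left(-1\right) 277 \right)} - 14409} = \frac{1}{273 \left(6 + 273\right) - 14409} = \frac{1}{273 \cdot 279 - 14409} = \frac{1}{76167 - 14409} = \frac{1}{61758}$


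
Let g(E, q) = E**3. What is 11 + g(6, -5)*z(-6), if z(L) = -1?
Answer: -205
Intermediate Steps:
11 + g(6, -5)*z(-6) = 11 + 6**3*(-1) = 11 + 216*(-1) = 11 - 216 = -205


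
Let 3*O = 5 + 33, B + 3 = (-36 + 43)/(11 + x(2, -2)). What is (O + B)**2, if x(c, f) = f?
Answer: 8836/81 ≈ 109.09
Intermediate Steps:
B = -20/9 (B = -3 + (-36 + 43)/(11 - 2) = -3 + 7/9 = -20/9 ≈ -2.2222)
O = 38/3 (O = (5 + 33)/3 = (1/3)*38 = 38/3 ≈ 12.667)
(O + B)**2 = (38/3 - 20/9)**2 = (94/9)**2 = 8836/81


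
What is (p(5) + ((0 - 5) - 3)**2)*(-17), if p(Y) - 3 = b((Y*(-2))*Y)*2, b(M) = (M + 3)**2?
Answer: -76245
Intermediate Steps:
b(M) = (3 + M)**2
p(Y) = 3 + 2*(3 - 2*Y**2)**2 (p(Y) = 3 + (3 + (Y*(-2))*Y)**2*2 = 3 + (3 + (-2*Y)*Y)**2*2 = 3 + (3 - 2*Y**2)**2*2 = 3 + 2*(3 - 2*Y**2)**2)
(p(5) + ((0 - 5) - 3)**2)*(-17) = ((3 + 2*(-3 + 2*5**2)**2) + ((0 - 5) - 3)**2)*(-17) = ((3 + 2*(-3 + 2*25)**2) + (-5 - 3)**2)*(-17) = ((3 + 2*(-3 + 50)**2) + (-8)**2)*(-17) = ((3 + 2*47**2) + 64)*(-17) = ((3 + 2*2209) + 64)*(-17) = ((3 + 4418) + 64)*(-17) = (4421 + 64)*(-17) = 4485*(-17) = -76245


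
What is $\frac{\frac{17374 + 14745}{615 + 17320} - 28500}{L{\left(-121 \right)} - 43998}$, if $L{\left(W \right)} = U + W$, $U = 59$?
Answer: $\frac{511115381}{790216100} \approx 0.6468$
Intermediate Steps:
$L{\left(W \right)} = 59 + W$
$\frac{\frac{17374 + 14745}{615 + 17320} - 28500}{L{\left(-121 \right)} - 43998} = \frac{\frac{17374 + 14745}{615 + 17320} - 28500}{\left(59 - 121\right) - 43998} = \frac{\frac{32119}{17935} - 28500}{-62 - 43998} = \frac{32119 \cdot \frac{1}{17935} - 28500}{-44060} = \left(\frac{32119}{17935} - 28500\right) \left(- \frac{1}{44060}\right) = \left(- \frac{511115381}{17935}\right) \left(- \frac{1}{44060}\right) = \frac{511115381}{790216100}$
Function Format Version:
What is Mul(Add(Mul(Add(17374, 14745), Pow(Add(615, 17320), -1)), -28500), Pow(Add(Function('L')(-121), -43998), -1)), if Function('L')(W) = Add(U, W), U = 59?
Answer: Rational(511115381, 790216100) ≈ 0.64680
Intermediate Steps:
Function('L')(W) = Add(59, W)
Mul(Add(Mul(Add(17374, 14745), Pow(Add(615, 17320), -1)), -28500), Pow(Add(Function('L')(-121), -43998), -1)) = Mul(Add(Mul(Add(17374, 14745), Pow(Add(615, 17320), -1)), -28500), Pow(Add(Add(59, -121), -43998), -1)) = Mul(Add(Mul(32119, Pow(17935, -1)), -28500), Pow(Add(-62, -43998), -1)) = Mul(Add(Mul(32119, Rational(1, 17935)), -28500), Pow(-44060, -1)) = Mul(Add(Rational(32119, 17935), -28500), Rational(-1, 44060)) = Mul(Rational(-511115381, 17935), Rational(-1, 44060)) = Rational(511115381, 790216100)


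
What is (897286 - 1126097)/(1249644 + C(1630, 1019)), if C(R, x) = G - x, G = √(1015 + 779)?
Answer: -285699134875/1559064388831 + 228811*√1794/1559064388831 ≈ -0.18324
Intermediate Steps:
G = √1794 ≈ 42.356
C(R, x) = √1794 - x
(897286 - 1126097)/(1249644 + C(1630, 1019)) = (897286 - 1126097)/(1249644 + (√1794 - 1*1019)) = -228811/(1249644 + (√1794 - 1019)) = -228811/(1249644 + (-1019 + √1794)) = -228811/(1248625 + √1794)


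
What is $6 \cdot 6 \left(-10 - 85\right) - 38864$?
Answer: $-42284$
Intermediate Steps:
$6 \cdot 6 \left(-10 - 85\right) - 38864 = 36 \left(-95\right) - 38864 = -3420 - 38864 = -42284$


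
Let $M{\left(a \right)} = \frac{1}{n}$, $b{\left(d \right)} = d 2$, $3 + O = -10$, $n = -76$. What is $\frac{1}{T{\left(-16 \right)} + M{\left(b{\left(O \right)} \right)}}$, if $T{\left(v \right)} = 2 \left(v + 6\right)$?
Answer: $- \frac{76}{1521} \approx -0.049967$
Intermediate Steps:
$O = -13$ ($O = -3 - 10 = -13$)
$b{\left(d \right)} = 2 d$
$M{\left(a \right)} = - \frac{1}{76}$ ($M{\left(a \right)} = \frac{1}{-76} = - \frac{1}{76}$)
$T{\left(v \right)} = 12 + 2 v$ ($T{\left(v \right)} = 2 \left(6 + v\right) = 12 + 2 v$)
$\frac{1}{T{\left(-16 \right)} + M{\left(b{\left(O \right)} \right)}} = \frac{1}{\left(12 + 2 \left(-16\right)\right) - \frac{1}{76}} = \frac{1}{\left(12 - 32\right) - \frac{1}{76}} = \frac{1}{-20 - \frac{1}{76}} = \frac{1}{- \frac{1521}{76}} = - \frac{76}{1521}$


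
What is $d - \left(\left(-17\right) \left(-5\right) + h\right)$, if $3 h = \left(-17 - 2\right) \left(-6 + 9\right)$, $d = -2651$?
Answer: $-2717$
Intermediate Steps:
$h = -19$ ($h = \frac{\left(-17 - 2\right) \left(-6 + 9\right)}{3} = \frac{\left(-19\right) 3}{3} = \frac{1}{3} \left(-57\right) = -19$)
$d - \left(\left(-17\right) \left(-5\right) + h\right) = -2651 - \left(\left(-17\right) \left(-5\right) - 19\right) = -2651 - \left(85 - 19\right) = -2651 - 66 = -2717$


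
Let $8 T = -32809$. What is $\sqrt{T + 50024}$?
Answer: $\frac{\sqrt{734766}}{4} \approx 214.3$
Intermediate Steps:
$T = - \frac{32809}{8}$ ($T = \frac{1}{8} \left(-32809\right) = - \frac{32809}{8} \approx -4101.1$)
$\sqrt{T + 50024} = \sqrt{- \frac{32809}{8} + 50024} = \sqrt{\frac{367383}{8}} = \frac{\sqrt{734766}}{4}$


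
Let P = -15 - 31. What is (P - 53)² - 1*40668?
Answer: -30867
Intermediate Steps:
P = -46
(P - 53)² - 1*40668 = (-46 - 53)² - 1*40668 = (-99)² - 40668 = 9801 - 40668 = -30867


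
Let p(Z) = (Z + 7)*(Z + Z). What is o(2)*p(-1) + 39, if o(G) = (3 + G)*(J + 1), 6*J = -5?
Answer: 29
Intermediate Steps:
J = -⅚ (J = (⅙)*(-5) = -⅚ ≈ -0.83333)
o(G) = ½ + G/6 (o(G) = (3 + G)*(-⅚ + 1) = (3 + G)*(⅙) = ½ + G/6)
p(Z) = 2*Z*(7 + Z) (p(Z) = (7 + Z)*(2*Z) = 2*Z*(7 + Z))
o(2)*p(-1) + 39 = (½ + (⅙)*2)*(2*(-1)*(7 - 1)) + 39 = (½ + ⅓)*(2*(-1)*6) + 39 = (⅚)*(-12) + 39 = -10 + 39 = 29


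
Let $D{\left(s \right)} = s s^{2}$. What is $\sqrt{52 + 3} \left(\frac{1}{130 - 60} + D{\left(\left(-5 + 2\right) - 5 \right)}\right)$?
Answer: $- \frac{35839 \sqrt{55}}{70} \approx -3797.0$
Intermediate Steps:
$D{\left(s \right)} = s^{3}$
$\sqrt{52 + 3} \left(\frac{1}{130 - 60} + D{\left(\left(-5 + 2\right) - 5 \right)}\right) = \sqrt{52 + 3} \left(\frac{1}{130 - 60} + \left(\left(-5 + 2\right) - 5\right)^{3}\right) = \sqrt{55} \left(\frac{1}{70} + \left(-3 - 5\right)^{3}\right) = \sqrt{55} \left(\frac{1}{70} + \left(-8\right)^{3}\right) = \sqrt{55} \left(\frac{1}{70} - 512\right) = \sqrt{55} \left(- \frac{35839}{70}\right) = - \frac{35839 \sqrt{55}}{70}$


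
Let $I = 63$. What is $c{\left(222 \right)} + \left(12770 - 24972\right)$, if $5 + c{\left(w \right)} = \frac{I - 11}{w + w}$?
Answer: $- \frac{1354964}{111} \approx -12207.0$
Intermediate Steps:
$c{\left(w \right)} = -5 + \frac{26}{w}$ ($c{\left(w \right)} = -5 + \frac{63 - 11}{w + w} = -5 + \frac{52}{2 w} = -5 + 52 \frac{1}{2 w} = -5 + \frac{26}{w}$)
$c{\left(222 \right)} + \left(12770 - 24972\right) = \left(-5 + \frac{26}{222}\right) + \left(12770 - 24972\right) = \left(-5 + 26 \cdot \frac{1}{222}\right) - 12202 = \left(-5 + \frac{13}{111}\right) - 12202 = - \frac{542}{111} - 12202 = - \frac{1354964}{111}$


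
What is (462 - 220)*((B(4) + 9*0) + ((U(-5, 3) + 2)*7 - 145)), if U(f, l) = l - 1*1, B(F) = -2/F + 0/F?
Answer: -28435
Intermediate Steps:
B(F) = -2/F (B(F) = -2/F + 0 = -2/F)
U(f, l) = -1 + l (U(f, l) = l - 1 = -1 + l)
(462 - 220)*((B(4) + 9*0) + ((U(-5, 3) + 2)*7 - 145)) = (462 - 220)*((-2/4 + 9*0) + (((-1 + 3) + 2)*7 - 145)) = 242*((-2*1/4 + 0) + ((2 + 2)*7 - 145)) = 242*((-1/2 + 0) + (4*7 - 145)) = 242*(-1/2 + (28 - 145)) = 242*(-1/2 - 117) = 242*(-235/2) = -28435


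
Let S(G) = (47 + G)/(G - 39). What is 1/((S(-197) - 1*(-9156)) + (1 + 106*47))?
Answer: 118/1668477 ≈ 7.0723e-5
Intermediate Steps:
S(G) = (47 + G)/(-39 + G)
1/((S(-197) - 1*(-9156)) + (1 + 106*47)) = 1/(((47 - 197)/(-39 - 197) - 1*(-9156)) + (1 + 106*47)) = 1/((-150/(-236) + 9156) + (1 + 4982)) = 1/((-1/236*(-150) + 9156) + 4983) = 1/((75/118 + 9156) + 4983) = 1/(1080483/118 + 4983) = 1/(1668477/118) = 118/1668477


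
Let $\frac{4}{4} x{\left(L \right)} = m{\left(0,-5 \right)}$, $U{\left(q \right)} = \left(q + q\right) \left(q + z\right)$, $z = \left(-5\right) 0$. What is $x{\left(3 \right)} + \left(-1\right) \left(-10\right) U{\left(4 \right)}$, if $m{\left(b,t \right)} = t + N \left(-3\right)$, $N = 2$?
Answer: $309$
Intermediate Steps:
$z = 0$
$U{\left(q \right)} = 2 q^{2}$ ($U{\left(q \right)} = \left(q + q\right) \left(q + 0\right) = 2 q q = 2 q^{2}$)
$m{\left(b,t \right)} = -6 + t$ ($m{\left(b,t \right)} = t + 2 \left(-3\right) = t - 6 = -6 + t$)
$x{\left(L \right)} = -11$ ($x{\left(L \right)} = -6 - 5 = -11$)
$x{\left(3 \right)} + \left(-1\right) \left(-10\right) U{\left(4 \right)} = -11 + \left(-1\right) \left(-10\right) 2 \cdot 4^{2} = -11 + 10 \cdot 2 \cdot 16 = -11 + 10 \cdot 32 = -11 + 320 = 309$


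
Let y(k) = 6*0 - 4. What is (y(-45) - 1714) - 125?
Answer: -1843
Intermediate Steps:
y(k) = -4 (y(k) = 0 - 4 = -4)
(y(-45) - 1714) - 125 = (-4 - 1714) - 125 = -1718 - 125 = -1843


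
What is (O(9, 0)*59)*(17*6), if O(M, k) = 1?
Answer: 6018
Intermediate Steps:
(O(9, 0)*59)*(17*6) = (1*59)*(17*6) = 59*102 = 6018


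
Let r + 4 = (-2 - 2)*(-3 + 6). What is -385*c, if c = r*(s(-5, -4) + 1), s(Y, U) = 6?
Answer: 43120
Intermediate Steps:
r = -16 (r = -4 + (-2 - 2)*(-3 + 6) = -4 - 4*3 = -4 - 12 = -16)
c = -112 (c = -16*(6 + 1) = -16*7 = -112)
-385*c = -385*(-112) = 43120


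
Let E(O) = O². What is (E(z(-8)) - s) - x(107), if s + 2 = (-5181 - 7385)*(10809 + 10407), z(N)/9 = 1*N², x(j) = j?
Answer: 266931927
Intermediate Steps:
z(N) = 9*N² (z(N) = 9*(1*N²) = 9*N²)
s = -266600258 (s = -2 + (-5181 - 7385)*(10809 + 10407) = -2 - 12566*21216 = -2 - 266600256 = -266600258)
(E(z(-8)) - s) - x(107) = ((9*(-8)²)² - 1*(-266600258)) - 1*107 = ((9*64)² + 266600258) - 107 = (576² + 266600258) - 107 = (331776 + 266600258) - 107 = 266932034 - 107 = 266931927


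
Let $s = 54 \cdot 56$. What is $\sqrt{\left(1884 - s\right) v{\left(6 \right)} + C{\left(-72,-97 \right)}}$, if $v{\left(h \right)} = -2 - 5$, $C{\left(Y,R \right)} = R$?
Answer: $\sqrt{7883} \approx 88.786$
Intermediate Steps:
$v{\left(h \right)} = -7$ ($v{\left(h \right)} = -2 - 5 = -7$)
$s = 3024$
$\sqrt{\left(1884 - s\right) v{\left(6 \right)} + C{\left(-72,-97 \right)}} = \sqrt{\left(1884 - 3024\right) \left(-7\right) - 97} = \sqrt{\left(-1140\right) \left(-7\right) - 97} = \sqrt{7980 - 97} = \sqrt{7883}$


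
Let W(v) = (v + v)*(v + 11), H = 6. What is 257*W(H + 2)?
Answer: 78128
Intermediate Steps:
W(v) = 2*v*(11 + v) (W(v) = (2*v)*(11 + v) = 2*v*(11 + v))
257*W(H + 2) = 257*(2*(6 + 2)*(11 + (6 + 2))) = 257*(2*8*(11 + 8)) = 257*(2*8*19) = 257*304 = 78128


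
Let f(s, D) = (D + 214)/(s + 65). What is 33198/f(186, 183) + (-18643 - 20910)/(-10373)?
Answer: 86450778895/4118081 ≈ 20993.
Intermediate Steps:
f(s, D) = (214 + D)/(65 + s)
33198/f(186, 183) + (-18643 - 20910)/(-10373) = 33198/(((214 + 183)/(65 + 186))) + (-18643 - 20910)/(-10373) = 33198/((397/251)) - 39553*(-1/10373) = 33198/(((1/251)*397)) + 39553/10373 = 33198/(397/251) + 39553/10373 = 33198*(251/397) + 39553/10373 = 8332698/397 + 39553/10373 = 86450778895/4118081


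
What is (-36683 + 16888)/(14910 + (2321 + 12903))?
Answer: -19795/30134 ≈ -0.65690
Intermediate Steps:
(-36683 + 16888)/(14910 + (2321 + 12903)) = -19795/(14910 + 15224) = -19795/30134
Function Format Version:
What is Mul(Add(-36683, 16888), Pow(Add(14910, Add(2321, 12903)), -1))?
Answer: Rational(-19795, 30134) ≈ -0.65690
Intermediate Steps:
Mul(Add(-36683, 16888), Pow(Add(14910, Add(2321, 12903)), -1)) = Mul(-19795, Pow(Add(14910, 15224), -1)) = Mul(-19795, Pow(30134, -1)) = Mul(-19795, Rational(1, 30134)) = Rational(-19795, 30134)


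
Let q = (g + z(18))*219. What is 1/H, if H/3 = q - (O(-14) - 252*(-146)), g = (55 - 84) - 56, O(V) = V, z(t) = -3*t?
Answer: -1/201657 ≈ -4.9589e-6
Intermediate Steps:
g = -85 (g = -29 - 56 = -85)
q = -30441 (q = (-85 - 3*18)*219 = (-85 - 54)*219 = -139*219 = -30441)
H = -201657 (H = 3*(-30441 - (-14 - 252*(-146))) = 3*(-30441 - (-14 + 36792)) = 3*(-30441 - 1*36778) = 3*(-30441 - 36778) = 3*(-67219) = -201657)
1/H = 1/(-201657) = -1/201657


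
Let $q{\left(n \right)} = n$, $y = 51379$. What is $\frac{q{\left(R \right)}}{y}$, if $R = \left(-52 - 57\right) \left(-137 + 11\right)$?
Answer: $\frac{13734}{51379} \approx 0.26731$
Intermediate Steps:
$R = 13734$ ($R = \left(-109\right) \left(-126\right) = 13734$)
$\frac{q{\left(R \right)}}{y} = \frac{13734}{51379}$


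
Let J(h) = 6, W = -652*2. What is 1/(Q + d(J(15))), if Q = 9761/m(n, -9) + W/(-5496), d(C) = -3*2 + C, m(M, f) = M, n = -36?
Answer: -8244/2233313 ≈ -0.0036914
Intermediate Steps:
W = -1304
d(C) = -6 + C
Q = -2233313/8244 (Q = 9761/(-36) - 1304/(-5496) = 9761*(-1/36) - 1304*(-1/5496) = -9761/36 + 163/687 = -2233313/8244 ≈ -270.90)
1/(Q + d(J(15))) = 1/(-2233313/8244 + (-6 + 6)) = 1/(-2233313/8244 + 0) = 1/(-2233313/8244) = -8244/2233313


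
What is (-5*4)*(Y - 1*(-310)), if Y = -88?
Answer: -4440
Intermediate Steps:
(-5*4)*(Y - 1*(-310)) = (-5*4)*(-88 - 1*(-310)) = -20*(-88 + 310) = -20*222 = -4440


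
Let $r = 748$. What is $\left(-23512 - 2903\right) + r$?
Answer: $-25667$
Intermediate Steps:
$\left(-23512 - 2903\right) + r = \left(-23512 - 2903\right) + 748 = -26415 + 748 = -25667$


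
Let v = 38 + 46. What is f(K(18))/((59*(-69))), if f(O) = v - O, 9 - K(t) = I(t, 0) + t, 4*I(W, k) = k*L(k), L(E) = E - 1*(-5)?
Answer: -31/1357 ≈ -0.022844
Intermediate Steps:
v = 84
L(E) = 5 + E (L(E) = E + 5 = 5 + E)
I(W, k) = k*(5 + k)/4 (I(W, k) = (k*(5 + k))/4 = k*(5 + k)/4)
K(t) = 9 - t (K(t) = 9 - ((¼)*0*(5 + 0) + t) = 9 - ((¼)*0*5 + t) = 9 - (0 + t) = 9 - t)
f(O) = 84 - O
f(K(18))/((59*(-69))) = (84 - (9 - 1*18))/((59*(-69))) = (84 - (9 - 18))/(-4071) = (84 - 1*(-9))*(-1/4071) = (84 + 9)*(-1/4071) = 93*(-1/4071) = -31/1357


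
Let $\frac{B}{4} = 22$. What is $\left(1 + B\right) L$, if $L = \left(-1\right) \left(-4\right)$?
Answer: $356$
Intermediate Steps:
$B = 88$ ($B = 4 \cdot 22 = 88$)
$L = 4$
$\left(1 + B\right) L = \left(1 + 88\right) 4 = 89 \cdot 4 = 356$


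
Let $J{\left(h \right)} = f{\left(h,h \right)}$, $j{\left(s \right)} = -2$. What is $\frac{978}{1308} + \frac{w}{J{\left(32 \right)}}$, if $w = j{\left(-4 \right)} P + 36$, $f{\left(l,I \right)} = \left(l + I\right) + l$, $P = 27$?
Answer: $\frac{977}{1744} \approx 0.56021$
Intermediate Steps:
$f{\left(l,I \right)} = I + 2 l$ ($f{\left(l,I \right)} = \left(I + l\right) + l = I + 2 l$)
$J{\left(h \right)} = 3 h$ ($J{\left(h \right)} = h + 2 h = 3 h$)
$w = -18$ ($w = \left(-2\right) 27 + 36 = -54 + 36 = -18$)
$\frac{978}{1308} + \frac{w}{J{\left(32 \right)}} = \frac{978}{1308} - \frac{18}{3 \cdot 32} = 978 \cdot \frac{1}{1308} - \frac{18}{96} = \frac{163}{218} - \frac{3}{16} = \frac{977}{1744}$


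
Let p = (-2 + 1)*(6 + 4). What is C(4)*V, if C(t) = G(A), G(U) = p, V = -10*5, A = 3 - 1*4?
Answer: 500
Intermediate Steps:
A = -1 (A = 3 - 4 = -1)
V = -50
p = -10 (p = -1*10 = -10)
G(U) = -10
C(t) = -10
C(4)*V = -10*(-50) = 500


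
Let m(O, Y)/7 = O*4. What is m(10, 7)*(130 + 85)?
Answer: 60200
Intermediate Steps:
m(O, Y) = 28*O (m(O, Y) = 7*(O*4) = 7*(4*O) = 28*O)
m(10, 7)*(130 + 85) = (28*10)*(130 + 85) = 280*215 = 60200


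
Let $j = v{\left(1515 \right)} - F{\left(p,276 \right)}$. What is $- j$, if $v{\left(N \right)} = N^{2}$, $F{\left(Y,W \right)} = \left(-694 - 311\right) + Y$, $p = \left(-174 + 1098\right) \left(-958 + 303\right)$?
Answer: $-2901450$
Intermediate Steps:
$p = -605220$ ($p = 924 \left(-655\right) = -605220$)
$F{\left(Y,W \right)} = -1005 + Y$
$j = 2901450$ ($j = 1515^{2} - \left(-1005 - 605220\right) = 2295225 - -606225 = 2295225 + 606225 = 2901450$)
$- j = \left(-1\right) 2901450 = -2901450$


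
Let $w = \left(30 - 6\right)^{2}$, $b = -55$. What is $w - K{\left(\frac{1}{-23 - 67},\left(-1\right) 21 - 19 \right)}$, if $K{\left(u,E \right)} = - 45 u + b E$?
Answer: $- \frac{3249}{2} \approx -1624.5$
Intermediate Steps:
$w = 576$ ($w = 24^{2} = 576$)
$K{\left(u,E \right)} = - 55 E - 45 u$ ($K{\left(u,E \right)} = - 45 u - 55 E = - 55 E - 45 u$)
$w - K{\left(\frac{1}{-23 - 67},\left(-1\right) 21 - 19 \right)} = 576 - \left(- 55 \left(\left(-1\right) 21 - 19\right) - \frac{45}{-23 - 67}\right) = 576 - \left(- 55 \left(-21 - 19\right) - \frac{45}{-90}\right) = 576 - \left(\left(-55\right) \left(-40\right) - - \frac{1}{2}\right) = 576 - \left(2200 + \frac{1}{2}\right) = 576 - \frac{4401}{2} = - \frac{3249}{2}$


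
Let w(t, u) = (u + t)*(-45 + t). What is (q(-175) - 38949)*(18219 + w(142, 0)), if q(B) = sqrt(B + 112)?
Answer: -1246095357 + 95979*I*sqrt(7) ≈ -1.2461e+9 + 2.5394e+5*I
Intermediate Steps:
w(t, u) = (-45 + t)*(t + u) (w(t, u) = (t + u)*(-45 + t) = (-45 + t)*(t + u))
q(B) = sqrt(112 + B)
(q(-175) - 38949)*(18219 + w(142, 0)) = (sqrt(112 - 175) - 38949)*(18219 + (142**2 - 45*142 - 45*0 + 142*0)) = (sqrt(-63) - 38949)*(18219 + (20164 - 6390 + 0 + 0)) = (3*I*sqrt(7) - 38949)*(18219 + 13774) = (-38949 + 3*I*sqrt(7))*31993 = -1246095357 + 95979*I*sqrt(7)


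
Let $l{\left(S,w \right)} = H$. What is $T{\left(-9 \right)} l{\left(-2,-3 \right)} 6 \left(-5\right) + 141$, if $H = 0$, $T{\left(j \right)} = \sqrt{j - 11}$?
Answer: $141$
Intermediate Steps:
$T{\left(j \right)} = \sqrt{-11 + j}$
$l{\left(S,w \right)} = 0$
$T{\left(-9 \right)} l{\left(-2,-3 \right)} 6 \left(-5\right) + 141 = \sqrt{-11 - 9} \cdot 0 \cdot 6 \left(-5\right) + 141 = \sqrt{-20} \cdot 0 \left(-5\right) + 141 = 2 i \sqrt{5} \cdot 0 + 141 = 0 + 141 = 141$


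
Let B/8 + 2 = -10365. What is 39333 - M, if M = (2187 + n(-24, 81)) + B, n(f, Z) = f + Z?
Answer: 120025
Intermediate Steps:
n(f, Z) = Z + f
B = -82936 (B = -16 + 8*(-10365) = -16 - 82920 = -82936)
M = -80692 (M = (2187 + (81 - 24)) - 82936 = (2187 + 57) - 82936 = 2244 - 82936 = -80692)
39333 - M = 39333 - 1*(-80692) = 39333 + 80692 = 120025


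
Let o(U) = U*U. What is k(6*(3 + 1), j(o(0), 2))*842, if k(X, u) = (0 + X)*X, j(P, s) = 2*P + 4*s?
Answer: 484992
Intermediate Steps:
o(U) = U²
k(X, u) = X² (k(X, u) = X*X = X²)
k(6*(3 + 1), j(o(0), 2))*842 = (6*(3 + 1))²*842 = (6*4)²*842 = 24²*842 = 576*842 = 484992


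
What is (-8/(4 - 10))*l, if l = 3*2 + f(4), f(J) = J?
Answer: 40/3 ≈ 13.333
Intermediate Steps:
l = 10 (l = 3*2 + 4 = 6 + 4 = 10)
(-8/(4 - 10))*l = -8/(4 - 10)*10 = -8/(-6)*10 = -8*(-1/6)*10 = (4/3)*10 = 40/3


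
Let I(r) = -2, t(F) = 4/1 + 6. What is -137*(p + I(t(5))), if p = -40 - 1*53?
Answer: 13015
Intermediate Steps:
t(F) = 10 (t(F) = 4*1 + 6 = 4 + 6 = 10)
p = -93 (p = -40 - 53 = -93)
-137*(p + I(t(5))) = -137*(-93 - 2) = -137*(-95) = 13015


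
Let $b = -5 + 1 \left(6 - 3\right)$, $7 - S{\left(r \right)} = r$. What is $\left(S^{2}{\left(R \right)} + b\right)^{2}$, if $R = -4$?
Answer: $14161$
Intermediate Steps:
$S{\left(r \right)} = 7 - r$
$b = -2$ ($b = -5 + 1 \left(6 - 3\right) = -5 + 1 \cdot 3 = -5 + 3 = -2$)
$\left(S^{2}{\left(R \right)} + b\right)^{2} = \left(\left(7 - -4\right)^{2} - 2\right)^{2} = \left(\left(7 + 4\right)^{2} - 2\right)^{2} = \left(11^{2} - 2\right)^{2} = \left(121 - 2\right)^{2} = 119^{2} = 14161$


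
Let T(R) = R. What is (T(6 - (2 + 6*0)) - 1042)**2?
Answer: 1077444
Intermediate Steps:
(T(6 - (2 + 6*0)) - 1042)**2 = ((6 - (2 + 6*0)) - 1042)**2 = ((6 - (2 + 0)) - 1042)**2 = ((6 - 1*2) - 1042)**2 = ((6 - 2) - 1042)**2 = (4 - 1042)**2 = (-1038)**2 = 1077444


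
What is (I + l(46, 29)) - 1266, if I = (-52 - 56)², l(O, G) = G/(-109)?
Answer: 1133353/109 ≈ 10398.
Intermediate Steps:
l(O, G) = -G/109 (l(O, G) = G*(-1/109) = -G/109)
I = 11664 (I = (-108)² = 11664)
(I + l(46, 29)) - 1266 = (11664 - 1/109*29) - 1266 = (11664 - 29/109) - 1266 = 1271347/109 - 1266 = 1133353/109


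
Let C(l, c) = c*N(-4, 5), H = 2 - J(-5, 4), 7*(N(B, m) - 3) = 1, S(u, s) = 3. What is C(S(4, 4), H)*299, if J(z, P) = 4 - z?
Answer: -6578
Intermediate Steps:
N(B, m) = 22/7 (N(B, m) = 3 + (⅐)*1 = 3 + ⅐ = 22/7)
H = -7 (H = 2 - (4 - 1*(-5)) = 2 - (4 + 5) = 2 - 1*9 = 2 - 9 = -7)
C(l, c) = 22*c/7 (C(l, c) = c*(22/7) = 22*c/7)
C(S(4, 4), H)*299 = ((22/7)*(-7))*299 = -22*299 = -6578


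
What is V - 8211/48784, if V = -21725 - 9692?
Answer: -1532655139/48784 ≈ -31417.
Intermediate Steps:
V = -31417
V - 8211/48784 = -31417 - 8211/48784 = -1532655139/48784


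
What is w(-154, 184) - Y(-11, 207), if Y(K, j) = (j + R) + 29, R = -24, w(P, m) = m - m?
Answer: -212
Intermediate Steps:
w(P, m) = 0
Y(K, j) = 5 + j (Y(K, j) = (j - 24) + 29 = (-24 + j) + 29 = 5 + j)
w(-154, 184) - Y(-11, 207) = 0 - (5 + 207) = 0 - 1*212 = 0 - 212 = -212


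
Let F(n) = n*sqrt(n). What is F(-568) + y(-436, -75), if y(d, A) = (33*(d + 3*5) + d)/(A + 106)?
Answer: -14329/31 - 1136*I*sqrt(142) ≈ -462.23 - 13537.0*I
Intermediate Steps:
y(d, A) = (495 + 34*d)/(106 + A) (y(d, A) = (33*(d + 15) + d)/(106 + A) = (33*(15 + d) + d)/(106 + A) = ((495 + 33*d) + d)/(106 + A) = (495 + 34*d)/(106 + A))
F(n) = n**(3/2)
F(-568) + y(-436, -75) = (-568)**(3/2) + (495 + 34*(-436))/(106 - 75) = -1136*I*sqrt(142) + (495 - 14824)/31 = -1136*I*sqrt(142) + (1/31)*(-14329) = -1136*I*sqrt(142) - 14329/31 = -14329/31 - 1136*I*sqrt(142)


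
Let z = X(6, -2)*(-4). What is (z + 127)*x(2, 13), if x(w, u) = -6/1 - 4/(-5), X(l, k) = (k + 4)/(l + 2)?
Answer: -3276/5 ≈ -655.20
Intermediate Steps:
X(l, k) = (4 + k)/(2 + l)
z = -1 (z = ((4 - 2)/(2 + 6))*(-4) = (2/8)*(-4) = ((⅛)*2)*(-4) = (¼)*(-4) = -1)
x(w, u) = -26/5 (x(w, u) = -6*1 - 4*(-⅕) = -6 + ⅘ = -26/5)
(z + 127)*x(2, 13) = (-1 + 127)*(-26/5) = 126*(-26/5) = -3276/5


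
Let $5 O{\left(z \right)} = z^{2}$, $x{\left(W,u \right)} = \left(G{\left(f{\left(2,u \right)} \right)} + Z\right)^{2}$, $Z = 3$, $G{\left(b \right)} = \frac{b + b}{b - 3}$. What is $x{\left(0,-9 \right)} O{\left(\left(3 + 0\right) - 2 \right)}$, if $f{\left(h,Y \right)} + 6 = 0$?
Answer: $\frac{169}{45} \approx 3.7556$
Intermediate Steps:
$f{\left(h,Y \right)} = -6$ ($f{\left(h,Y \right)} = -6 + 0 = -6$)
$G{\left(b \right)} = \frac{2 b}{-3 + b}$
$x{\left(W,u \right)} = \frac{169}{9}$ ($x{\left(W,u \right)} = \left(2 \left(-6\right) \frac{1}{-3 - 6} + 3\right)^{2} = \left(2 \left(-6\right) \frac{1}{-9} + 3\right)^{2} = \left(2 \left(-6\right) \left(- \frac{1}{9}\right) + 3\right)^{2} = \left(\frac{4}{3} + 3\right)^{2} = \left(\frac{13}{3}\right)^{2} = \frac{169}{9}$)
$O{\left(z \right)} = \frac{z^{2}}{5}$
$x{\left(0,-9 \right)} O{\left(\left(3 + 0\right) - 2 \right)} = \frac{169 \frac{\left(\left(3 + 0\right) - 2\right)^{2}}{5}}{9} = \frac{169 \frac{\left(3 - 2\right)^{2}}{5}}{9} = \frac{169 \frac{1^{2}}{5}}{9} = \frac{169 \cdot \frac{1}{5} \cdot 1}{9} = \frac{169}{9} \cdot \frac{1}{5} = \frac{169}{45}$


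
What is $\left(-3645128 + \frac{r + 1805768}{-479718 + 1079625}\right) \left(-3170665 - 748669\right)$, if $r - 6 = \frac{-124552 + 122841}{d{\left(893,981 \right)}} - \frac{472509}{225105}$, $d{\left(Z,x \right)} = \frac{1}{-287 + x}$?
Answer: $\frac{643091474165407491200642}{45014021745} \approx 1.4286 \cdot 10^{13}$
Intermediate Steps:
$r = - \frac{89098817483}{75035}$ ($r = 6 + \left(\frac{-124552 + 122841}{\frac{1}{-287 + 981}} - \frac{472509}{225105}\right) = 6 - \left(\frac{157503}{75035} + \frac{1711}{\frac{1}{694}}\right) = 6 - \left(\frac{157503}{75035} + 1711 \frac{1}{\frac{1}{694}}\right) = 6 - \frac{89099267693}{75035} = - \frac{89098817483}{75035} \approx -1.1874 \cdot 10^{6}$)
$\left(-3645128 + \frac{r + 1805768}{-479718 + 1079625}\right) \left(-3170665 - 748669\right) = \left(-3645128 + \frac{- \frac{89098817483}{75035} + 1805768}{-479718 + 1079625}\right) \left(-3170665 - 748669\right) = \left(-3645128 + \frac{46396984397}{75035 \cdot 599907}\right) \left(-3919334\right) = \left(-3645128 + \frac{46396984397}{75035} \cdot \frac{1}{599907}\right) \left(-3919334\right) = \left(-3645128 + \frac{46396984397}{45014021745}\right) \left(-3919334\right) = \left(- \frac{164081824658323963}{45014021745}\right) \left(-3919334\right) = \frac{643091474165407491200642}{45014021745}$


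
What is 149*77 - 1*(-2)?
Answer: 11475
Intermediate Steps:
149*77 - 1*(-2) = 11473 + 2 = 11475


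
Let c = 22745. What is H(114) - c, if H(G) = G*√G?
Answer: -22745 + 114*√114 ≈ -21528.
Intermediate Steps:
H(G) = G^(3/2)
H(114) - c = 114^(3/2) - 1*22745 = 114*√114 - 22745 = -22745 + 114*√114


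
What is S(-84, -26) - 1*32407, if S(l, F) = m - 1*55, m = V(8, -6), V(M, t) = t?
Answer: -32468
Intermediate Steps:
m = -6
S(l, F) = -61 (S(l, F) = -6 - 1*55 = -6 - 55 = -61)
S(-84, -26) - 1*32407 = -61 - 1*32407 = -61 - 32407 = -32468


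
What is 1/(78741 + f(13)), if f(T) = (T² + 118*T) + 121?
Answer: 1/80565 ≈ 1.2412e-5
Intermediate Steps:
f(T) = 121 + T² + 118*T
1/(78741 + f(13)) = 1/(78741 + (121 + 13² + 118*13)) = 1/(78741 + (121 + 169 + 1534)) = 1/(78741 + 1824) = 1/80565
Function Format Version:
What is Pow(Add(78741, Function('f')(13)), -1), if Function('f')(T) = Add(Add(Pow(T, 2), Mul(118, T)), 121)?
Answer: Rational(1, 80565) ≈ 1.2412e-5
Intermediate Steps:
Function('f')(T) = Add(121, Pow(T, 2), Mul(118, T))
Pow(Add(78741, Function('f')(13)), -1) = Pow(Add(78741, Add(121, Pow(13, 2), Mul(118, 13))), -1) = Pow(Add(78741, Add(121, 169, 1534)), -1) = Pow(Add(78741, 1824), -1) = Pow(80565, -1) = Rational(1, 80565)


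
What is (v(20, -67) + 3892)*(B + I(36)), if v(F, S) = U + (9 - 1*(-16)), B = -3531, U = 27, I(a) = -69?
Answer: -14198400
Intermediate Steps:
v(F, S) = 52 (v(F, S) = 27 + (9 - 1*(-16)) = 27 + (9 + 16) = 27 + 25 = 52)
(v(20, -67) + 3892)*(B + I(36)) = (52 + 3892)*(-3531 - 69) = 3944*(-3600) = -14198400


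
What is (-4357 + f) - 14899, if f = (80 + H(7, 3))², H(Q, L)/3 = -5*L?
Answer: -18031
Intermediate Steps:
H(Q, L) = -15*L (H(Q, L) = 3*(-5*L) = -15*L)
f = 1225 (f = (80 - 15*3)² = (80 - 45)² = 35² = 1225)
(-4357 + f) - 14899 = (-4357 + 1225) - 14899 = -3132 - 14899 = -18031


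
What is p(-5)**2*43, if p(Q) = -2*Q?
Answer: 4300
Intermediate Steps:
p(-5)**2*43 = (-2*(-5))**2*43 = 10**2*43 = 100*43 = 4300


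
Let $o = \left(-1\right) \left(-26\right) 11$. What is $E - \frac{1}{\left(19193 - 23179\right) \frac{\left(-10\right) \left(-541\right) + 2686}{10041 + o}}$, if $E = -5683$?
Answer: $- \frac{7973657727}{1403072} \approx -5683.0$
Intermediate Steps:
$o = 286$ ($o = 26 \cdot 11 = 286$)
$E - \frac{1}{\left(19193 - 23179\right) \frac{\left(-10\right) \left(-541\right) + 2686}{10041 + o}} = -5683 - \frac{1}{\left(19193 - 23179\right) \frac{\left(-10\right) \left(-541\right) + 2686}{10041 + 286}} = -5683 - \frac{1}{\left(-3986\right) \frac{5410 + 2686}{10327}} = -5683 - - \frac{1}{3986 \cdot 8096 \cdot \frac{1}{10327}} = -5683 - - \frac{1}{3986 \cdot \frac{352}{449}} = -5683 - \left(- \frac{1}{3986}\right) \frac{449}{352} = -5683 - - \frac{449}{1403072} = -5683 + \frac{449}{1403072} = - \frac{7973657727}{1403072}$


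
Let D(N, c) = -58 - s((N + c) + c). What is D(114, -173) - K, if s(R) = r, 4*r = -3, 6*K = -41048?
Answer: 81409/12 ≈ 6784.1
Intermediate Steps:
K = -20524/3 (K = (⅙)*(-41048) = -20524/3 ≈ -6841.3)
r = -¾ (r = (¼)*(-3) = -¾ ≈ -0.75000)
s(R) = -¾
D(N, c) = -229/4 (D(N, c) = -58 - 1*(-¾) = -58 + ¾ = -229/4)
D(114, -173) - K = -229/4 - 1*(-20524/3) = -229/4 + 20524/3 = 81409/12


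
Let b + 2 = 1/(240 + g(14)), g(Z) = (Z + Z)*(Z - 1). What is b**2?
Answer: 1456849/364816 ≈ 3.9934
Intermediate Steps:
g(Z) = 2*Z*(-1 + Z) (g(Z) = (2*Z)*(-1 + Z) = 2*Z*(-1 + Z))
b = -1207/604 (b = -2 + 1/(240 + 2*14*(-1 + 14)) = -2 + 1/(240 + 2*14*13) = -2 + 1/(240 + 364) = -2 + 1/604 = -1207/604 ≈ -1.9983)
b**2 = (-1207/604)**2 = 1456849/364816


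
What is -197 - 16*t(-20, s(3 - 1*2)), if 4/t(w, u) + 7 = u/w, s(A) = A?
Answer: -26497/141 ≈ -187.92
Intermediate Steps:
t(w, u) = 4/(-7 + u/w)
-197 - 16*t(-20, s(3 - 1*2)) = -197 - 64*(-20)/((3 - 1*2) - 7*(-20)) = -197 - 64*(-20)/((3 - 2) + 140) = -197 - 64*(-20)/(1 + 140) = -197 - 64*(-20)/141 = -197 - 16*(-80/141) = -197 + 1280/141 = -26497/141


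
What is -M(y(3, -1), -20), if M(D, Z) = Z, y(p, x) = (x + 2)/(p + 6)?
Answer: 20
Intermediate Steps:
y(p, x) = (2 + x)/(6 + p)
-M(y(3, -1), -20) = -1*(-20) = 20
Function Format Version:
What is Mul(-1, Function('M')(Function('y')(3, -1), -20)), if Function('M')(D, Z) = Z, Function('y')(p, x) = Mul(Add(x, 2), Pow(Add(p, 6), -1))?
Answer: 20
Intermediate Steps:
Function('y')(p, x) = Mul(Pow(Add(6, p), -1), Add(2, x)) (Function('y')(p, x) = Mul(Add(2, x), Pow(Add(6, p), -1)) = Mul(Pow(Add(6, p), -1), Add(2, x)))
Mul(-1, Function('M')(Function('y')(3, -1), -20)) = Mul(-1, -20) = 20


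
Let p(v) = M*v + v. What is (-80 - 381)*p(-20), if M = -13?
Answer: -110640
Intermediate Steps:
p(v) = -12*v (p(v) = -13*v + v = -12*v)
(-80 - 381)*p(-20) = (-80 - 381)*(-12*(-20)) = -461*240 = -110640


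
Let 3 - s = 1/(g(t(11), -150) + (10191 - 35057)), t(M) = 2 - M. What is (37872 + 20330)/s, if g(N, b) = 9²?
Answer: 721268285/37178 ≈ 19400.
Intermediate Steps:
g(N, b) = 81
s = 74356/24785 (s = 3 - 1/(81 + (10191 - 35057)) = 3 - 1/(81 - 24866) = 3 - 1/(-24785) = 3 - 1*(-1/24785) = 3 + 1/24785 = 74356/24785 ≈ 3.0000)
(37872 + 20330)/s = (37872 + 20330)/(74356/24785) = 58202*(24785/74356) = 721268285/37178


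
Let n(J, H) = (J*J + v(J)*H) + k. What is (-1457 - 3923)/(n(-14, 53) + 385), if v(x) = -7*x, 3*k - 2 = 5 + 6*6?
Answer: -4035/4342 ≈ -0.92930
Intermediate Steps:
k = 43/3 (k = ⅔ + (5 + 6*6)/3 = ⅔ + (5 + 36)/3 = ⅔ + (⅓)*41 = ⅔ + 41/3 = 43/3 ≈ 14.333)
n(J, H) = 43/3 + J² - 7*H*J (n(J, H) = (J*J + (-7*J)*H) + 43/3 = (J² - 7*H*J) + 43/3 = 43/3 + J² - 7*H*J)
(-1457 - 3923)/(n(-14, 53) + 385) = (-1457 - 3923)/((43/3 + (-14)² - 7*53*(-14)) + 385) = -5380/((43/3 + 196 + 5194) + 385) = -5380/(16213/3 + 385) = -5380/17368/3 = -5380*3/17368 = -4035/4342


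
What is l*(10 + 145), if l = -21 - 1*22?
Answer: -6665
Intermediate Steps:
l = -43 (l = -21 - 22 = -43)
l*(10 + 145) = -43*(10 + 145) = -43*155 = -6665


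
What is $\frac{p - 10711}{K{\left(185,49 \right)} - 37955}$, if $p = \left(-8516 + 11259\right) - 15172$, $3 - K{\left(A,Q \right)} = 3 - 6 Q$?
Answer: $\frac{1780}{2897} \approx 0.61443$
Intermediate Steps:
$K{\left(A,Q \right)} = 6 Q$ ($K{\left(A,Q \right)} = 3 - \left(3 - 6 Q\right) = 3 + \left(-3 + 6 Q\right) = 6 Q$)
$p = -12429$ ($p = 2743 - 15172 = -12429$)
$\frac{p - 10711}{K{\left(185,49 \right)} - 37955} = \frac{-12429 - 10711}{6 \cdot 49 - 37955} = - \frac{23140}{294 - 37955} = - \frac{23140}{-37661} = \left(-23140\right) \left(- \frac{1}{37661}\right) = \frac{1780}{2897}$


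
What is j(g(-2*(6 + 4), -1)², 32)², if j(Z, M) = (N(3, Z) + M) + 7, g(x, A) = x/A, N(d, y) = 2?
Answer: 1681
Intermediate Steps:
j(Z, M) = 9 + M (j(Z, M) = (2 + M) + 7 = 9 + M)
j(g(-2*(6 + 4), -1)², 32)² = (9 + 32)² = 41² = 1681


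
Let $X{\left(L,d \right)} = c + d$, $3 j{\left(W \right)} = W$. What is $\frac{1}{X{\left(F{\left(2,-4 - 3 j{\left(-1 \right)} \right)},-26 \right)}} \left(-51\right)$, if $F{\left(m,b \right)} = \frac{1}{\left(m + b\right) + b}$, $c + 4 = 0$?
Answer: $\frac{17}{10} \approx 1.7$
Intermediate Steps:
$c = -4$ ($c = -4 + 0 = -4$)
$j{\left(W \right)} = \frac{W}{3}$
$F{\left(m,b \right)} = \frac{1}{m + 2 b}$ ($F{\left(m,b \right)} = \frac{1}{\left(b + m\right) + b} = \frac{1}{m + 2 b}$)
$X{\left(L,d \right)} = -4 + d$
$\frac{1}{X{\left(F{\left(2,-4 - 3 j{\left(-1 \right)} \right)},-26 \right)}} \left(-51\right) = \frac{1}{-4 - 26} \left(-51\right) = \frac{1}{-30} \left(-51\right) = \left(- \frac{1}{30}\right) \left(-51\right) = \frac{17}{10}$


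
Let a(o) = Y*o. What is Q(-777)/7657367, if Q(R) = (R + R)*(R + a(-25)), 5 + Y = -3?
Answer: 1554/13271 ≈ 0.11710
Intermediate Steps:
Y = -8 (Y = -5 - 3 = -8)
a(o) = -8*o
Q(R) = 2*R*(200 + R) (Q(R) = (R + R)*(R - 8*(-25)) = (2*R)*(R + 200) = (2*R)*(200 + R) = 2*R*(200 + R))
Q(-777)/7657367 = (2*(-777)*(200 - 777))/7657367 = (2*(-777)*(-577))*(1/7657367) = 896658*(1/7657367) = 1554/13271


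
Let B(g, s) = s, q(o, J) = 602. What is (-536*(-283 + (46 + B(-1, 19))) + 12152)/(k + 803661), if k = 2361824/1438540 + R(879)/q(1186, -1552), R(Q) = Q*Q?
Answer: 27928534830000/174271047689017 ≈ 0.16026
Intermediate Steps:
R(Q) = Q²
k = 278224200547/216500270 (k = 2361824/1438540 + 879²/602 = 2361824*(1/1438540) + 772641*(1/602) = 590456/359635 + 772641/602 = 278224200547/216500270 ≈ 1285.1)
(-536*(-283 + (46 + B(-1, 19))) + 12152)/(k + 803661) = (-536*(-283 + (46 + 19)) + 12152)/(278224200547/216500270 + 803661) = (-536*(-283 + 65) + 12152)/(174271047689017/216500270) = (-536*(-218) + 12152)*(216500270/174271047689017) = (116848 + 12152)*(216500270/174271047689017) = 129000*(216500270/174271047689017) = 27928534830000/174271047689017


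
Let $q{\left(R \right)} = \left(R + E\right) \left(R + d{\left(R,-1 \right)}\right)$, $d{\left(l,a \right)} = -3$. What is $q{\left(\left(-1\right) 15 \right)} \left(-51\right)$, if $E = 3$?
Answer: $-11016$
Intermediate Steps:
$q{\left(R \right)} = \left(-3 + R\right) \left(3 + R\right)$ ($q{\left(R \right)} = \left(R + 3\right) \left(R - 3\right) = \left(3 + R\right) \left(-3 + R\right) = \left(-3 + R\right) \left(3 + R\right)$)
$q{\left(\left(-1\right) 15 \right)} \left(-51\right) = \left(-9 + \left(\left(-1\right) 15\right)^{2}\right) \left(-51\right) = \left(-9 + \left(-15\right)^{2}\right) \left(-51\right) = \left(-9 + 225\right) \left(-51\right) = 216 \left(-51\right) = -11016$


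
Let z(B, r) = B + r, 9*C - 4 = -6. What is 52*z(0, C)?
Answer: -104/9 ≈ -11.556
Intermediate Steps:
C = -2/9 (C = 4/9 + (1/9)*(-6) = 4/9 - 2/3 = -2/9 ≈ -0.22222)
52*z(0, C) = 52*(0 - 2/9) = 52*(-2/9) = -104/9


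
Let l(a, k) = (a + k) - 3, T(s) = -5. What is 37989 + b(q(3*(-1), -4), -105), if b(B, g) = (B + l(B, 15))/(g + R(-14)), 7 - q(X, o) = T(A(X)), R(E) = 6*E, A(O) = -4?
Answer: 797765/21 ≈ 37989.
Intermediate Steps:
l(a, k) = -3 + a + k
q(X, o) = 12 (q(X, o) = 7 - 1*(-5) = 7 + 5 = 12)
b(B, g) = (12 + 2*B)/(-84 + g) (b(B, g) = (B + (-3 + B + 15))/(g + 6*(-14)) = (B + (12 + B))/(g - 84) = (12 + 2*B)/(-84 + g))
37989 + b(q(3*(-1), -4), -105) = 37989 + 2*(6 + 12)/(-84 - 105) = 37989 + 2*18/(-189) = 37989 + 2*(-1/189)*18 = 37989 - 4/21 = 797765/21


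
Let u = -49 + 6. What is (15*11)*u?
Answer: -7095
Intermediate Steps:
u = -43
(15*11)*u = (15*11)*(-43) = 165*(-43) = -7095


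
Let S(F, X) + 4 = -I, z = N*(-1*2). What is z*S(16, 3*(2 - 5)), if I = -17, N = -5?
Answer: 130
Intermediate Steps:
z = 10 (z = -(-5)*2 = -5*(-2) = 10)
S(F, X) = 13 (S(F, X) = -4 - 1*(-17) = -4 + 17 = 13)
z*S(16, 3*(2 - 5)) = 10*13 = 130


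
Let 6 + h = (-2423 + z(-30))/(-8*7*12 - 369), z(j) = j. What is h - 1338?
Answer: -1396651/1041 ≈ -1341.6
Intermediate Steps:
h = -3793/1041 (h = -6 + (-2423 - 30)/(-8*7*12 - 369) = -6 - 2453/(-56*12 - 369) = -6 - 2453/(-672 - 369) = -6 - 2453/(-1041) = -6 - 2453*(-1/1041) = -6 + 2453/1041 = -3793/1041 ≈ -3.6436)
h - 1338 = -3793/1041 - 1338 = -1396651/1041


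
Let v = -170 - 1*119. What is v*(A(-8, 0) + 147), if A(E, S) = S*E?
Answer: -42483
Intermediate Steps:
v = -289 (v = -170 - 119 = -289)
A(E, S) = E*S
v*(A(-8, 0) + 147) = -289*(-8*0 + 147) = -289*(0 + 147) = -289*147 = -42483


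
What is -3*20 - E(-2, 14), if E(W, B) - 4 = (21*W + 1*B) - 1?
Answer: -35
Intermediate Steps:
E(W, B) = 3 + B + 21*W (E(W, B) = 4 + ((21*W + 1*B) - 1) = 4 + ((21*W + B) - 1) = 4 + ((B + 21*W) - 1) = 4 + (-1 + B + 21*W) = 3 + B + 21*W)
-3*20 - E(-2, 14) = -3*20 - (3 + 14 + 21*(-2)) = -60 - (3 + 14 - 42) = -60 - 1*(-25) = -60 + 25 = -35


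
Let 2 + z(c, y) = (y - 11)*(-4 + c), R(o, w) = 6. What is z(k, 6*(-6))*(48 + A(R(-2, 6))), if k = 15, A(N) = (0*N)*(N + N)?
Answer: -24912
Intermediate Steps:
A(N) = 0 (A(N) = 0*(2*N) = 0)
z(c, y) = -2 + (-11 + y)*(-4 + c) (z(c, y) = -2 + (y - 11)*(-4 + c) = -2 + (-11 + y)*(-4 + c))
z(k, 6*(-6))*(48 + A(R(-2, 6))) = (42 - 11*15 - 24*(-6) + 15*(6*(-6)))*(48 + 0) = (42 - 165 - 4*(-36) + 15*(-36))*48 = (42 - 165 + 144 - 540)*48 = -519*48 = -24912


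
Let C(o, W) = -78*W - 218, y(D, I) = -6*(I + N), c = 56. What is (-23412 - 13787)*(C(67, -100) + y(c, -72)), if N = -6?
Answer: -299451950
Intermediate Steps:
y(D, I) = 36 - 6*I (y(D, I) = -6*(I - 6) = -6*(-6 + I) = 36 - 6*I)
C(o, W) = -218 - 78*W
(-23412 - 13787)*(C(67, -100) + y(c, -72)) = (-23412 - 13787)*((-218 - 78*(-100)) + (36 - 6*(-72))) = -37199*((-218 + 7800) + (36 + 432)) = -37199*(7582 + 468) = -37199*8050 = -299451950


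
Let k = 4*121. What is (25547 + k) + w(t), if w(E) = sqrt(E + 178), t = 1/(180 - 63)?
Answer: 26031 + sqrt(270751)/39 ≈ 26044.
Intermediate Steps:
k = 484
t = 1/117 ≈ 0.0085470
w(E) = sqrt(178 + E)
(25547 + k) + w(t) = (25547 + 484) + sqrt(178 + 1/117) = 26031 + sqrt(20827/117) = 26031 + sqrt(270751)/39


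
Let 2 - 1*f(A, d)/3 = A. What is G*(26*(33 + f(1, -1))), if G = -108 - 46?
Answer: -144144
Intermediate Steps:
G = -154
f(A, d) = 6 - 3*A
G*(26*(33 + f(1, -1))) = -4004*(33 + (6 - 3*1)) = -4004*(33 + (6 - 3)) = -4004*(33 + 3) = -4004*36 = -154*936 = -144144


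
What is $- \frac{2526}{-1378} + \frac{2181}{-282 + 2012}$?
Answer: $\frac{3687699}{1191970} \approx 3.0938$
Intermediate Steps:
$- \frac{2526}{-1378} + \frac{2181}{-282 + 2012} = \left(-2526\right) \left(- \frac{1}{1378}\right) + \frac{2181}{1730} = \frac{1263}{689} + 2181 \cdot \frac{1}{1730} = \frac{1263}{689} + \frac{2181}{1730} = \frac{3687699}{1191970}$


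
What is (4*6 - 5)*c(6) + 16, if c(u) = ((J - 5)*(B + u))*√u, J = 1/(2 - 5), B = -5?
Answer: 16 - 304*√6/3 ≈ -232.21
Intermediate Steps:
J = -⅓ (J = 1/(-3) = -⅓ ≈ -0.33333)
c(u) = √u*(80/3 - 16*u/3) (c(u) = ((-⅓ - 5)*(-5 + u))*√u = (-16*(-5 + u)/3)*√u = (80/3 - 16*u/3)*√u = √u*(80/3 - 16*u/3))
(4*6 - 5)*c(6) + 16 = (4*6 - 5)*(16*√6*(5 - 1*6)/3) + 16 = (24 - 5)*(16*√6*(5 - 6)/3) + 16 = 19*((16/3)*√6*(-1)) + 16 = 19*(-16*√6/3) + 16 = -304*√6/3 + 16 = 16 - 304*√6/3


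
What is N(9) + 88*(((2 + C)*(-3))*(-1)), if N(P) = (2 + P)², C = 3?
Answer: 1441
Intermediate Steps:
N(9) + 88*(((2 + C)*(-3))*(-1)) = (2 + 9)² + 88*(((2 + 3)*(-3))*(-1)) = 11² + 88*((5*(-3))*(-1)) = 121 + 88*(-15*(-1)) = 121 + 88*15 = 121 + 1320 = 1441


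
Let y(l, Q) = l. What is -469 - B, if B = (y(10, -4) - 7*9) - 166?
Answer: -250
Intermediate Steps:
B = -219 (B = (10 - 7*9) - 166 = (10 - 63) - 166 = -53 - 166 = -219)
-469 - B = -469 - 1*(-219) = -469 + 219 = -250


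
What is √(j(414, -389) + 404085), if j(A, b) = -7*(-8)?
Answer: √404141 ≈ 635.72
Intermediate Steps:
j(A, b) = 56
√(j(414, -389) + 404085) = √(56 + 404085) = √404141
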